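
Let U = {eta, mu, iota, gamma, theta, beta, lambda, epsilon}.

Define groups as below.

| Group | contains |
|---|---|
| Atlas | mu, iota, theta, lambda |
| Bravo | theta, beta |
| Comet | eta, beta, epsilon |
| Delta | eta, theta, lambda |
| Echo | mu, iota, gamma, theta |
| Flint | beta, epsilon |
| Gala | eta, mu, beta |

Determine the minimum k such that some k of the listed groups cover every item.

Take {Delta, Echo, Flint}. Their union is {eta, mu, iota, gamma, theta, beta, lambda, epsilon}, which is all 8 items.
Only Echo contains gamma, so Echo is forced; the remaining 4 items need at least 2 more groups (each remaining group adds at most 3) — so at least 3 groups are needed, and 3 is optimal.

3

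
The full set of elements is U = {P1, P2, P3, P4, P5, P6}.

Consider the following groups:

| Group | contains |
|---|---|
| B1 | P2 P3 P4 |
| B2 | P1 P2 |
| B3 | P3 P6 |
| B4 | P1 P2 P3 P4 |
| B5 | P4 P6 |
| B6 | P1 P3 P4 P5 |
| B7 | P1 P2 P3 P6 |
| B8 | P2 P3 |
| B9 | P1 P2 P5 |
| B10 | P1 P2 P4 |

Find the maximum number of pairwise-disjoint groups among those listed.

2

B5, B9 are pairwise disjoint (B5={P4,P6}; B9={P1,P2,P5}).
Every remaining group overlaps one of these, and no 3 of the listed groups are pairwise disjoint, so 2 is the maximum.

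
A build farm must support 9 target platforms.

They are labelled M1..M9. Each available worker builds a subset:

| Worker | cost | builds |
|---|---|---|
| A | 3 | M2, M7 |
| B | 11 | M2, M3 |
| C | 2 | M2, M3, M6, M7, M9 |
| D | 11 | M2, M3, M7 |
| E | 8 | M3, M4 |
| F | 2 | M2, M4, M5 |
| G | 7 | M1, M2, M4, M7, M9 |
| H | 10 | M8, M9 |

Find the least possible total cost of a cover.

21

C, F, G, H together cover every platform (C ∪ F ∪ G ∪ H = {M1, M2, M3, M4, M5, M6, M7, M8, M9}); total cost 2 + 2 + 7 + 10 = 21.
No covering selection has total cost below 21.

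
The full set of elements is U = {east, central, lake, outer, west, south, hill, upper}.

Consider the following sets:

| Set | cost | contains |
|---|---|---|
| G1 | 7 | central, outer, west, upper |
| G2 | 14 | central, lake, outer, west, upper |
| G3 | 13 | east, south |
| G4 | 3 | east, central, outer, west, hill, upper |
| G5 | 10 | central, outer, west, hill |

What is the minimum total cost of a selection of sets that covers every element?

G2, G3, G4 together cover every element (G2 ∪ G3 ∪ G4 = {east, central, lake, outer, west, south, hill, upper}); total cost 14 + 13 + 3 = 30.
No covering selection has total cost below 30.

30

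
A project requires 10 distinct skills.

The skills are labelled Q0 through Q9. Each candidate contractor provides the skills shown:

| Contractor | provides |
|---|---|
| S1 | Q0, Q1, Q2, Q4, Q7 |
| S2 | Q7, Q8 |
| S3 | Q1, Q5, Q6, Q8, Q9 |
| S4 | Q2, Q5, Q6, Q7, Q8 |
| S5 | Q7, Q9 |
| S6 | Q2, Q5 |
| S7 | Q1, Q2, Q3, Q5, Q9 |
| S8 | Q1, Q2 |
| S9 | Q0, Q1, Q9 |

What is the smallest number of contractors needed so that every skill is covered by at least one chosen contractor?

3

Take {S1, S4, S7}. Their union is {Q0, Q1, Q2, Q3, Q4, Q5, Q6, Q7, Q8, Q9}, which is all 10 skills.
Only S7 contains Q3, so S7 is forced; the remaining 5 skills need at least 2 more contractors (each remaining contractor adds at most 3) — so at least 3 contractors are needed, and 3 is optimal.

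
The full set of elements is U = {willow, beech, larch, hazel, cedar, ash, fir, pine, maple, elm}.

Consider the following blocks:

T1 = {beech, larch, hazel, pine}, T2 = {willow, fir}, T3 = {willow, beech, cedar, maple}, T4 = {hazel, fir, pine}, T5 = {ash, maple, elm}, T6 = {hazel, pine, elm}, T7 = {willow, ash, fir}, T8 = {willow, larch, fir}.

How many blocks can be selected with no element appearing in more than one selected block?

T1, T2, T5 are pairwise disjoint (T1={beech,larch,hazel,pine}; T2={willow,fir}; T5={ash,maple,elm}).
Every remaining block overlaps one of these, and no 4 of the listed blocks are pairwise disjoint, so 3 is the maximum.

3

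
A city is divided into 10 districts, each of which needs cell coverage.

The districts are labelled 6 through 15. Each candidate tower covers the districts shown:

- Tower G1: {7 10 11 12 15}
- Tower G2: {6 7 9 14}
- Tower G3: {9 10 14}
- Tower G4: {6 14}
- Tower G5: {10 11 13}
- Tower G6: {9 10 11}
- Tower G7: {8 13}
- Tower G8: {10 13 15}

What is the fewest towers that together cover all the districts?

Take {G1, G2, G7}. Their union is {6, 7, 8, 9, 10, 11, 12, 13, 14, 15}, which is all 10 districts.
Only G7 contains 8, so G7 is forced; the remaining 8 districts need at least 2 more towers (each remaining tower adds at most 5) — so at least 3 towers are needed, and 3 is optimal.

3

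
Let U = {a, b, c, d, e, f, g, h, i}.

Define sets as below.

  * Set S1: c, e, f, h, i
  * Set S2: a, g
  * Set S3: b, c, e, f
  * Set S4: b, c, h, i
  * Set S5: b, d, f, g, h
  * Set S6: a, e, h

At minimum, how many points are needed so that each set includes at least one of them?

T = {a, c, f} meets every set (each contains at least one member of T), and |T| = 3.
No choice of 2 points meets every set, so 3 is the minimum.

3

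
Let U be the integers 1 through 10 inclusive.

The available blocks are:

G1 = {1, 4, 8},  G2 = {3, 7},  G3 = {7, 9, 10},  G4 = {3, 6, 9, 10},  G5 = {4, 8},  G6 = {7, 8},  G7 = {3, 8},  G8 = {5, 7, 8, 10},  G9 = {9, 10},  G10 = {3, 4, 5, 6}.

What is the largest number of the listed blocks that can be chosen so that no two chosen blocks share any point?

3

G2, G5, G9 are pairwise disjoint (G2={3,7}; G5={4,8}; G9={9,10}).
Every remaining block overlaps one of these, and no 4 of the listed blocks are pairwise disjoint, so 3 is the maximum.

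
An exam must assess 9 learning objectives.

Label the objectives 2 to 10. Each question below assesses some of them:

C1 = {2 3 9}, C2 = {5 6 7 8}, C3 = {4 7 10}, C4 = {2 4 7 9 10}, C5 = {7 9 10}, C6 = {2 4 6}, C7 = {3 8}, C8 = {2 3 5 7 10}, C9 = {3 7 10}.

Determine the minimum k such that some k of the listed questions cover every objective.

Take {C2, C4, C7}. Their union is {2, 3, 4, 5, 6, 7, 8, 9, 10}, which is all 9 objectives.
No 2 of the 9 questions cover everything (all 36 combinations miss at least one objective), so 3 is optimal.

3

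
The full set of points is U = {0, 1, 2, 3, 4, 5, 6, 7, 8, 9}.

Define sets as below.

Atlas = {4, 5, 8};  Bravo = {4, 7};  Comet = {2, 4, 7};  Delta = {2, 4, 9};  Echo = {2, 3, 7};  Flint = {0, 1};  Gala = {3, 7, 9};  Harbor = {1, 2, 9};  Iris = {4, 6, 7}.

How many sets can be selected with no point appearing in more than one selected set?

Atlas, Echo, Flint are pairwise disjoint (Atlas={4,5,8}; Echo={2,3,7}; Flint={0,1}).
Every remaining set overlaps one of these, and no 4 of the listed sets are pairwise disjoint, so 3 is the maximum.

3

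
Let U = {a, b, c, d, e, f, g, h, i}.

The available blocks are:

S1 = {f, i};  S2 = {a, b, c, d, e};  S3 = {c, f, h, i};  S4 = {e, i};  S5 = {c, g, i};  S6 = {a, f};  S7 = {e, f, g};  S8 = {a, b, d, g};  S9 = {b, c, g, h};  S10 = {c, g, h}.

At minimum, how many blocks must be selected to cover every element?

3

Take {S3, S7, S8}. Their union is {a, b, c, d, e, f, g, h, i}, which is all 9 elements.
No 2 of the 10 blocks cover everything (all 45 combinations miss at least one element), so 3 is optimal.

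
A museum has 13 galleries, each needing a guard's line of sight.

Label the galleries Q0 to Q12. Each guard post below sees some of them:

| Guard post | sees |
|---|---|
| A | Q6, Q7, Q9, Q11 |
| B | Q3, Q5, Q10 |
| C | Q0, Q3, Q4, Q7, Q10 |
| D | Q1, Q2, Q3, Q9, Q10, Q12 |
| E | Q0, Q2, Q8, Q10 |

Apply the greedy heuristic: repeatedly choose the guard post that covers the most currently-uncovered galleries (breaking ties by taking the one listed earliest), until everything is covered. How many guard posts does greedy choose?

Greedy: pick D (covers 6 new) → pick A (covers 3 new) → pick C (covers 2 new) → pick B (covers 1 new) → pick E (covers 1 new). Total picks: 5.

5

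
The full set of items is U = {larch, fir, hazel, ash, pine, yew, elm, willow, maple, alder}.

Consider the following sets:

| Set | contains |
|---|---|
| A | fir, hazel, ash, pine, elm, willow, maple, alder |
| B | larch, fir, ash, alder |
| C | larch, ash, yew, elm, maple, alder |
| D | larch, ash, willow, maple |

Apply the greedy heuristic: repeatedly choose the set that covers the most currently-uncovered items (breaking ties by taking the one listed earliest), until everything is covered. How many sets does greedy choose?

Greedy: pick A (covers 8 new) → pick C (covers 2 new). Total picks: 2.

2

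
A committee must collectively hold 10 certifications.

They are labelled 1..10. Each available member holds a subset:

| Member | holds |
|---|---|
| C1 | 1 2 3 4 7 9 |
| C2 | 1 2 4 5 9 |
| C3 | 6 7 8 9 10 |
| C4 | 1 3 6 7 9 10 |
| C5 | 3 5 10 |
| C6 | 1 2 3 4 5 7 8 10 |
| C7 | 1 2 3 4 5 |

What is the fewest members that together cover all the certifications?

2

C3 and C6 together: C3 ∪ C6 = {1, 2, 3, 4, 5, 6, 7, 8, 9, 10} — every certification is covered.
No single member has all 10 certifications (the largest, C6, has 8), so 2 is optimal.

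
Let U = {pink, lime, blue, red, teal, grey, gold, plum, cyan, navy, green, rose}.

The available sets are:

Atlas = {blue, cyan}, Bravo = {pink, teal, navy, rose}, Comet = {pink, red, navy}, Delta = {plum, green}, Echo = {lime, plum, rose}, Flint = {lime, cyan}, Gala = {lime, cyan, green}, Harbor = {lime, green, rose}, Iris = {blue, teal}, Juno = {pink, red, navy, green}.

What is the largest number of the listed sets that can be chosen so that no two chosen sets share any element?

Comet, Delta, Flint, Iris are pairwise disjoint (Comet={pink,red,navy}; Delta={plum,green}; Flint={lime,cyan}; Iris={blue,teal}).
Every remaining set overlaps one of these, and no 5 of the listed sets are pairwise disjoint, so 4 is the maximum.

4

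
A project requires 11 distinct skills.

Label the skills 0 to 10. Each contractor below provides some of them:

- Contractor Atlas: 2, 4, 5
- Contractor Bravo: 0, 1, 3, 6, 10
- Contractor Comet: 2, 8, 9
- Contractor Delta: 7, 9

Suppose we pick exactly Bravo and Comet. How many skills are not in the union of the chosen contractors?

Union of Bravo, Comet = {0, 1, 2, 3, 6, 8, 9, 10}.
Not covered: 4, 5, 7 — 3 skills.

3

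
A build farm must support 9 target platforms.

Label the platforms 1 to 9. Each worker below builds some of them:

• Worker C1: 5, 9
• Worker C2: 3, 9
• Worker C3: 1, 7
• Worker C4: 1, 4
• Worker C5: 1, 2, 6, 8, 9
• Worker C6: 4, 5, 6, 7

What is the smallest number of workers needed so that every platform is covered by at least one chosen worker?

3

C2 and C5 and C6 together: C2 ∪ C5 ∪ C6 = {1, 2, 3, 4, 5, 6, 7, 8, 9} — every platform is covered.
Only C5 contains 2, so C5 is forced; the remaining 4 platforms need at least 2 more workers (each remaining worker adds at most 3) — so at least 3 workers are needed, and 3 is optimal.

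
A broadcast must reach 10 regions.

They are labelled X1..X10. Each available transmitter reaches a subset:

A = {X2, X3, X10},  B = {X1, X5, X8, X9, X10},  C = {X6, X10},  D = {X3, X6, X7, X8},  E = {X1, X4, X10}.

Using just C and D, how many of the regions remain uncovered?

5

Union of C, D = {X3, X6, X7, X8, X10}.
Not covered: X1, X2, X4, X5, X9 — 5 regions.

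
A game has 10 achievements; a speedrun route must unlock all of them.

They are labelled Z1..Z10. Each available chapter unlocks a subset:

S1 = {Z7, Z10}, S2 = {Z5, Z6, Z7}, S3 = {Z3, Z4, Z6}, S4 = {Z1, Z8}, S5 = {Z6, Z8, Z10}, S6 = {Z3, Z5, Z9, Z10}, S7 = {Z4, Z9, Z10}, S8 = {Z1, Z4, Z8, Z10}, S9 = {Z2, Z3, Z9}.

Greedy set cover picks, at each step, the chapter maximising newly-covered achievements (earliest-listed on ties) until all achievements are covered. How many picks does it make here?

Greedy: pick S6 (covers 4 new) → pick S8 (covers 3 new) → pick S2 (covers 2 new) → pick S9 (covers 1 new). Total picks: 4.
(The true minimum cover uses only 3 chapters, so greedy is not optimal here.)

4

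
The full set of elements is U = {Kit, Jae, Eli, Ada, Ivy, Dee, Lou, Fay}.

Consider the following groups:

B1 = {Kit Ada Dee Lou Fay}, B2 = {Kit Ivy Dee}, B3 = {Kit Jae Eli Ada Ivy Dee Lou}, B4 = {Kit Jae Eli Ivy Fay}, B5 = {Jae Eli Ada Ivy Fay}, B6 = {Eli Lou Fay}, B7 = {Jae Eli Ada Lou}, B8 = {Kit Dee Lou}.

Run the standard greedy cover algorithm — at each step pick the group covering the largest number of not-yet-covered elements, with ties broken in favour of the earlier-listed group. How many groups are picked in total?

Greedy: pick B3 (covers 7 new) → pick B1 (covers 1 new). Total picks: 2.

2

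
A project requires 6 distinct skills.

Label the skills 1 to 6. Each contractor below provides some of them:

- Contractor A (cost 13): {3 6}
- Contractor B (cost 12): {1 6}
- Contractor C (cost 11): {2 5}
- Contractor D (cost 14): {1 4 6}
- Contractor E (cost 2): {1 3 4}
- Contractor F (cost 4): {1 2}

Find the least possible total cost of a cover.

25

B, C, E together cover every skill (B ∪ C ∪ E = {1, 2, 3, 4, 5, 6}); total cost 12 + 11 + 2 = 25.
The greedy pick E, F, C, B costs 29; no covering selection beats 25.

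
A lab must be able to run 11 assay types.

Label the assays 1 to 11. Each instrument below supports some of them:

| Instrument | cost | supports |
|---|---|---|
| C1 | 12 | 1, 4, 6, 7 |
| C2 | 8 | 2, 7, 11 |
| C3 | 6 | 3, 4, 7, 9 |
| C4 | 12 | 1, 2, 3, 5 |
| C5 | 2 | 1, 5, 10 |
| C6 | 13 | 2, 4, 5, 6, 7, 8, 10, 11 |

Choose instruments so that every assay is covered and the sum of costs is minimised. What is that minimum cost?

21

C3, C5, C6 together cover every assay (C3 ∪ C5 ∪ C6 = {1, 2, 3, 4, 5, 6, 7, 8, 9, 10, 11}); total cost 6 + 2 + 13 = 21.
No covering selection has total cost below 21.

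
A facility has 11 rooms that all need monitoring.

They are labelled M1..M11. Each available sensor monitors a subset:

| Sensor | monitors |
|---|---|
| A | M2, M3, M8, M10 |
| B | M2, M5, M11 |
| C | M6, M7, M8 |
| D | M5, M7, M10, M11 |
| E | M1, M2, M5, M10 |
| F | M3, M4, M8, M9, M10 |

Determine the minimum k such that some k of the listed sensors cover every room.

4

Take {B, C, E, F}. Their union is {M1, M2, M3, M4, M5, M6, M7, M8, M9, M10, M11}, which is all 11 rooms.
No 3 of the 6 sensors cover everything (all 20 combinations miss at least one room), so 4 is optimal.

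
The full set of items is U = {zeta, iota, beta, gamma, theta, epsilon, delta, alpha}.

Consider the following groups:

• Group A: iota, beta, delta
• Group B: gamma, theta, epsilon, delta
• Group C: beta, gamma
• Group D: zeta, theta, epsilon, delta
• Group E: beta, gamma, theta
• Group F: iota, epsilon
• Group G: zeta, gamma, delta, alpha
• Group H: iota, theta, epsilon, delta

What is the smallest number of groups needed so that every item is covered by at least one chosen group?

Take {E, G, H}. Their union is {zeta, iota, beta, gamma, theta, epsilon, delta, alpha}, which is all 8 items.
Only G contains alpha, so G is forced; the remaining 4 items need at least 2 more groups (each remaining group adds at most 3) — so at least 3 groups are needed, and 3 is optimal.

3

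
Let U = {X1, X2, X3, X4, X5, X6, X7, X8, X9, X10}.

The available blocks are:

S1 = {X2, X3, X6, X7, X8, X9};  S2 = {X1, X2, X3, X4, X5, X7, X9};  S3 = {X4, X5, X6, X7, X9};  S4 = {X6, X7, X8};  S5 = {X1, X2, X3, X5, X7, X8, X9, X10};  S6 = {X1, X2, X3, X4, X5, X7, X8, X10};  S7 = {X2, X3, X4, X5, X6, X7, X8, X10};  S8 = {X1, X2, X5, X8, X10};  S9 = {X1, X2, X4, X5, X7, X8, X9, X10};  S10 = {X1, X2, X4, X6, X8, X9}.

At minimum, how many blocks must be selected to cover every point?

Take {S3, S6}. Their union is {X1, X2, X3, X4, X5, X6, X7, X8, X9, X10}, which is all 10 points.
No single block has all 10 points (the largest, S5, has 8), so 2 is optimal.

2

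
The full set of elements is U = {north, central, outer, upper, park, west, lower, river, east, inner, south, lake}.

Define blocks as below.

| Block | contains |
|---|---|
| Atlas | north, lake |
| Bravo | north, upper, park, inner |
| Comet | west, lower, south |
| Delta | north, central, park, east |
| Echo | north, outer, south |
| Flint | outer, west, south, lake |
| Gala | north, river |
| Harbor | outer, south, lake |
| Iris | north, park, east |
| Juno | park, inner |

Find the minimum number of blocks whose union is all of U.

5

Bravo and Comet and Delta and Gala and Harbor together: Bravo ∪ Comet ∪ Delta ∪ Gala ∪ Harbor = {north, central, outer, upper, park, west, lower, river, east, inner, south, lake} — every element is covered.
No 4 of the 10 blocks cover everything (all 210 combinations miss at least one element), so 5 is optimal.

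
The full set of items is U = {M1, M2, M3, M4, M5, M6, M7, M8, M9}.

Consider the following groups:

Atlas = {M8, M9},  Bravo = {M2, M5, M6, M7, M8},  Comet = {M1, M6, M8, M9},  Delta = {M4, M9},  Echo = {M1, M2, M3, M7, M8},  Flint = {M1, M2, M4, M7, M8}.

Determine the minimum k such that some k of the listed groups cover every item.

3

Bravo and Delta and Echo together: Bravo ∪ Delta ∪ Echo = {M1, M2, M3, M4, M5, M6, M7, M8, M9} — every item is covered.
Only Echo contains M3, so Echo is forced; the remaining 4 items need at least 2 more groups (each remaining group adds at most 2) — so at least 3 groups are needed, and 3 is optimal.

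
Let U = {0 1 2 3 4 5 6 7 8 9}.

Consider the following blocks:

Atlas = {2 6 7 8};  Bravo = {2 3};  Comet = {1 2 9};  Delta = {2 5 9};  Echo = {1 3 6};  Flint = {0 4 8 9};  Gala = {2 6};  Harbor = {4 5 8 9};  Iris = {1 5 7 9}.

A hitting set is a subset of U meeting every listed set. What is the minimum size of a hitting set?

Take H = {1, 2, 9}. Each listed block contains at least one of these, so H is a hitting set of size 3.
No choice of 2 items meets every block, so 3 is the minimum.

3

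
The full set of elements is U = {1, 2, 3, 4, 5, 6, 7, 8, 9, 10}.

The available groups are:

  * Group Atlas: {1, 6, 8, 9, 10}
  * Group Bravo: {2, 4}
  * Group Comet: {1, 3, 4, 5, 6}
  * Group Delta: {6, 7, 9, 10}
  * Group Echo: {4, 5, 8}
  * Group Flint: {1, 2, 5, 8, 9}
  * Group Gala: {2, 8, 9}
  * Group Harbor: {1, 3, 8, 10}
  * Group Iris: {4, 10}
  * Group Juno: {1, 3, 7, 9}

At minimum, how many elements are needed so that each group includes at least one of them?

The 3 elements {4, 7, 8} hit every group.
No choice of 2 elements meets every group, so 3 is the minimum.

3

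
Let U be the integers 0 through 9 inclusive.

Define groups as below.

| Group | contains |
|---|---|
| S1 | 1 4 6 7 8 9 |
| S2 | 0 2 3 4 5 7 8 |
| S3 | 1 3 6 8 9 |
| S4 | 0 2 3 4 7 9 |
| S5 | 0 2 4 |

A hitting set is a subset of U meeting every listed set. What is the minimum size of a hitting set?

2

H = {4, 6} meets every group (each contains at least one member of H), and |H| = 2.
The groups S3, S5 are pairwise disjoint, so any hitting set needs a separate element for each — at least 2. Hence 2 is optimal.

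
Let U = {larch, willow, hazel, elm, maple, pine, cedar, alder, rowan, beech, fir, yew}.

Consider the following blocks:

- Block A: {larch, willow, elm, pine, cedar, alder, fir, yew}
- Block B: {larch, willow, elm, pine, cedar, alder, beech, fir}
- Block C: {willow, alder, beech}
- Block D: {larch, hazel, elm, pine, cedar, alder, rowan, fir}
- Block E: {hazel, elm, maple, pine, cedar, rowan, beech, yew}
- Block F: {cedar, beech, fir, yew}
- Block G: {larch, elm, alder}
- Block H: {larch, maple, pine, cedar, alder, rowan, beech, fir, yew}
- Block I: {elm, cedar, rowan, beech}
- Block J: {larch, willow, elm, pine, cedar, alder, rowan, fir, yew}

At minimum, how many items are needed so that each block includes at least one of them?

2

The 2 items {cedar, alder} hit every block.
The blocks F, G are pairwise disjoint, so any hitting set needs a separate item for each — at least 2. Hence 2 is optimal.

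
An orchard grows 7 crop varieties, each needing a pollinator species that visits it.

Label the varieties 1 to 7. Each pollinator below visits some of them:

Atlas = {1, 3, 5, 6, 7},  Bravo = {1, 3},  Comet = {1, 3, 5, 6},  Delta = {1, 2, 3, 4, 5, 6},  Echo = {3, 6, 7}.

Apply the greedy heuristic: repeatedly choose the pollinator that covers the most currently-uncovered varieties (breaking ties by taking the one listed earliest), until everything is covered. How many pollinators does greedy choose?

2

Greedy: pick Delta (covers 6 new) → pick Atlas (covers 1 new). Total picks: 2.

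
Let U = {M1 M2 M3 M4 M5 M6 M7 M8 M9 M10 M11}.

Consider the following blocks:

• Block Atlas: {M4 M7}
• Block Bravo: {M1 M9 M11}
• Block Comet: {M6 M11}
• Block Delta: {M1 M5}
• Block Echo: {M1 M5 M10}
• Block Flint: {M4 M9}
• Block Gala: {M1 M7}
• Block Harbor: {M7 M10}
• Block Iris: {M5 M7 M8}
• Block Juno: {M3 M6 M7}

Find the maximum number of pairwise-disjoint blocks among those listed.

4

Comet, Delta, Flint, Harbor are pairwise disjoint (Comet={M6,M11}; Delta={M1,M5}; Flint={M4,M9}; Harbor={M7,M10}).
Every remaining block overlaps one of these, and no 5 of the listed blocks are pairwise disjoint, so 4 is the maximum.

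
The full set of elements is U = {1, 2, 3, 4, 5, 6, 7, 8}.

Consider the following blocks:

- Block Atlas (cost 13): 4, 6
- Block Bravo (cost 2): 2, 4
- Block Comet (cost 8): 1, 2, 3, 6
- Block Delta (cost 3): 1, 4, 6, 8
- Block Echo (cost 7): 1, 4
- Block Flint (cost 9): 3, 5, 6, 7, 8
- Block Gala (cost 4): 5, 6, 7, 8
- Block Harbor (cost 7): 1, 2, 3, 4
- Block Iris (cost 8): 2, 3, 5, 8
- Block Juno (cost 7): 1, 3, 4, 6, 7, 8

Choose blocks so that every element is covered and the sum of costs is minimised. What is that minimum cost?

Gala, Harbor together cover every element (Gala ∪ Harbor = {1, 2, 3, 4, 5, 6, 7, 8}); total cost 4 + 7 = 11.
The greedy pick Delta, Bravo, Gala, Harbor costs 16; no covering selection beats 11.

11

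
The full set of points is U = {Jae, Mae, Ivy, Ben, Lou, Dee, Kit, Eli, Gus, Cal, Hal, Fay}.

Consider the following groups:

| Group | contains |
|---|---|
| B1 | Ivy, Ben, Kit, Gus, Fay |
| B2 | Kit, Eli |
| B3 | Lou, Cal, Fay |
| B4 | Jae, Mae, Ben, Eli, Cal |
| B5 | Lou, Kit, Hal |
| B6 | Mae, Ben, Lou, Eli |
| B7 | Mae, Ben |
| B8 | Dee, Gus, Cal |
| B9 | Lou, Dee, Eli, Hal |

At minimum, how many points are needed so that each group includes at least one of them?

4

Take H = {Ben, Lou, Kit, Gus}. Each listed group contains at least one of these, so H is a hitting set of size 4.
No choice of 3 points meets every group, so 4 is the minimum.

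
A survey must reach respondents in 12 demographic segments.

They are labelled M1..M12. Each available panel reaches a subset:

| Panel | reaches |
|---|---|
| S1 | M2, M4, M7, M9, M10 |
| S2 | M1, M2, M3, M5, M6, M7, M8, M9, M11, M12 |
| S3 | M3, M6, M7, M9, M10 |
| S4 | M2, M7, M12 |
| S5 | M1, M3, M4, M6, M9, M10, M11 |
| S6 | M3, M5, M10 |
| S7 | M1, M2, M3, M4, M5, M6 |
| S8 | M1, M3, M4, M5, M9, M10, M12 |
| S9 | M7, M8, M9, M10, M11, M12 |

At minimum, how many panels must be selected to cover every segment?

2

S7 and S9 together: S7 ∪ S9 = {M1, M2, M3, M4, M5, M6, M7, M8, M9, M10, M11, M12} — every segment is covered.
No single panel has all 12 segments (the largest, S2, has 10), so 2 is optimal.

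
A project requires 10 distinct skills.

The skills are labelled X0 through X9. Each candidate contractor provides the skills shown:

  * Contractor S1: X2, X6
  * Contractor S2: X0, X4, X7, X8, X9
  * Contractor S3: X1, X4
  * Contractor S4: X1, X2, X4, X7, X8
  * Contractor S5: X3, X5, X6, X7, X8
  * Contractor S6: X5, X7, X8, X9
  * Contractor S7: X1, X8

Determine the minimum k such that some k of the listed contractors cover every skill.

3

Take {S2, S4, S5}. Their union is {X0, X1, X2, X3, X4, X5, X6, X7, X8, X9}, which is all 10 skills.
Only S2 contains X0, so S2 is forced; the remaining 5 skills need at least 2 more contractors (each remaining contractor adds at most 3) — so at least 3 contractors are needed, and 3 is optimal.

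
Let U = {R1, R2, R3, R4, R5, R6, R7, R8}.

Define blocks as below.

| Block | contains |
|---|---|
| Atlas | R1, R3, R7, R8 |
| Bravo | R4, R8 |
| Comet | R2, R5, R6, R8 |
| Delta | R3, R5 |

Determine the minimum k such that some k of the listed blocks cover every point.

3

Take {Atlas, Bravo, Comet}. Their union is {R1, R2, R3, R4, R5, R6, R7, R8}, which is all 8 points.
Only Atlas contains R1, so Atlas is forced; the remaining 4 points need at least 2 more blocks (each remaining block adds at most 3) — so at least 3 blocks are needed, and 3 is optimal.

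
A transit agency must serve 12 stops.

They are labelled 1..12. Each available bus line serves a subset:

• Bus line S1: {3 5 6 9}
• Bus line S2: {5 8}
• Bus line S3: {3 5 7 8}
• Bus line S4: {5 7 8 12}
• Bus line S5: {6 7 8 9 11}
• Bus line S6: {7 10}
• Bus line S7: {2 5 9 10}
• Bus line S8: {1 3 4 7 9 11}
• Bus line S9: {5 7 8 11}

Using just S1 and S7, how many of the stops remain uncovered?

Union of S1, S7 = {2, 3, 5, 6, 9, 10}.
Not covered: 1, 4, 7, 8, 11, 12 — 6 stops.

6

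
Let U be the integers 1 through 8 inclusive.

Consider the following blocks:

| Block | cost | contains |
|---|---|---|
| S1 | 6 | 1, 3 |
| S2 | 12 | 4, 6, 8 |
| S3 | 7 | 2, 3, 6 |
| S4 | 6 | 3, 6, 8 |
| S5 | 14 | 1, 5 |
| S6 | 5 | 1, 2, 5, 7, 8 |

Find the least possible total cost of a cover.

23

S1, S2, S6 together cover every point (S1 ∪ S2 ∪ S6 = {1, 2, 3, 4, 5, 6, 7, 8}); total cost 6 + 12 + 5 = 23.
No covering selection has total cost below 23.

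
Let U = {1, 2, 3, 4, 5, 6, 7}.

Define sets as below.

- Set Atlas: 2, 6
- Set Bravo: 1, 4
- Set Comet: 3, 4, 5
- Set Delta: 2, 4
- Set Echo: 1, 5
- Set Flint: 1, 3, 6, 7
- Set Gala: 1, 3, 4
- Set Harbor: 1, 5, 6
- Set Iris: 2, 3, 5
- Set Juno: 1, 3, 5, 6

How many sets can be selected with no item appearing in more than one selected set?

2

Bravo, Iris are pairwise disjoint (Bravo={1,4}; Iris={2,3,5}).
Every remaining set overlaps one of these, and no 3 of the listed sets are pairwise disjoint, so 2 is the maximum.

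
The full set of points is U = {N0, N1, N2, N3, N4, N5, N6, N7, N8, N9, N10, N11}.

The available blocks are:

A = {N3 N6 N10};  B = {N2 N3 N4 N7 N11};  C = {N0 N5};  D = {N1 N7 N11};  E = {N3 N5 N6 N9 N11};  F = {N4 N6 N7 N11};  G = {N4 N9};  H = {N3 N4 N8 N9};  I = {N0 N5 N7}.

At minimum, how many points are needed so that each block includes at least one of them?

4

The 4 points {N1, N4, N5, N10} hit every block.
The blocks A, C, D, G are pairwise disjoint, so any hitting set needs a separate point for each — at least 4. Hence 4 is optimal.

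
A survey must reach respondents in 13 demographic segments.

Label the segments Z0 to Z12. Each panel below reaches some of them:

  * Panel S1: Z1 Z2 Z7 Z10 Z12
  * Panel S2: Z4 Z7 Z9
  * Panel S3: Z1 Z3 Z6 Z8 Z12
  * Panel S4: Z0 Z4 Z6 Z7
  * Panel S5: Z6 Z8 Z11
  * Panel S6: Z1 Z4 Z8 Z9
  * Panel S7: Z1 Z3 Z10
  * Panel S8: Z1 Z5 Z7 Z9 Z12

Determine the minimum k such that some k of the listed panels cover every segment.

5

S1 and S4 and S5 and S7 and S8 together: S1 ∪ S4 ∪ S5 ∪ S7 ∪ S8 = {Z0, Z1, Z2, Z3, Z4, Z5, Z6, Z7, Z8, Z9, Z10, Z11, Z12} — every segment is covered.
No 4 of the 8 panels cover everything (all 70 combinations miss at least one segment), so 5 is optimal.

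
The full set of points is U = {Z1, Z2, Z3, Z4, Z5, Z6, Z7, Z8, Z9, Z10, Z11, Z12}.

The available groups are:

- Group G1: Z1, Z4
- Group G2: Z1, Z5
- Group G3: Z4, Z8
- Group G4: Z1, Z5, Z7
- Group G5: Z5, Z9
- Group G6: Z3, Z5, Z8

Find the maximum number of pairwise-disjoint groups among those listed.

2

G2, G3 are pairwise disjoint (G2={Z1,Z5}; G3={Z4,Z8}).
Every remaining group overlaps one of these, and no 3 of the listed groups are pairwise disjoint, so 2 is the maximum.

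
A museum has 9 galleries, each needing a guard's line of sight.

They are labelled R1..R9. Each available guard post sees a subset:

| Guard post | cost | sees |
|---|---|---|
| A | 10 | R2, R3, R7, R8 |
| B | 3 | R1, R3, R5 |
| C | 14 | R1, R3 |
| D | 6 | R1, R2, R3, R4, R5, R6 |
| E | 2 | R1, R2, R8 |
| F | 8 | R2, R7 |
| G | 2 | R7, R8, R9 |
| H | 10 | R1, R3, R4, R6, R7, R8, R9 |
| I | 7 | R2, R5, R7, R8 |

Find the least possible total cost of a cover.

D, G together cover every gallery (D ∪ G = {R1, R2, R3, R4, R5, R6, R7, R8, R9}); total cost 6 + 2 = 8.
The greedy pick E, G, B, D costs 13; no covering selection beats 8.

8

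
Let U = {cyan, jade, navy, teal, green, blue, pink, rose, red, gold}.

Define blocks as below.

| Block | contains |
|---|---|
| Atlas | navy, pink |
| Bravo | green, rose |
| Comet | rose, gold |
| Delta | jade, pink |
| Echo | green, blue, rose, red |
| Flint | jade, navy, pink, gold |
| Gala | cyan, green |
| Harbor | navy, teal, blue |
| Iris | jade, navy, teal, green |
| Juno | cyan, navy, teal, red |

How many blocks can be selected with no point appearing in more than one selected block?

4

Comet, Delta, Gala, Harbor are pairwise disjoint (Comet={rose,gold}; Delta={jade,pink}; Gala={cyan,green}; Harbor={navy,teal,blue}).
Every remaining block overlaps one of these, and no 5 of the listed blocks are pairwise disjoint, so 4 is the maximum.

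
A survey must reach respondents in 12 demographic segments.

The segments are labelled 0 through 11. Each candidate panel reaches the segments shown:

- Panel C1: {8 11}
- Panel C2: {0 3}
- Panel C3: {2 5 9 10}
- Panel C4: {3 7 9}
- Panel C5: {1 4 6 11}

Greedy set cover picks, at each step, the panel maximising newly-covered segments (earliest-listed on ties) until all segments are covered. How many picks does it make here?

5

Greedy: pick C3 (covers 4 new) → pick C5 (covers 4 new) → pick C2 (covers 2 new) → pick C1 (covers 1 new) → pick C4 (covers 1 new). Total picks: 5.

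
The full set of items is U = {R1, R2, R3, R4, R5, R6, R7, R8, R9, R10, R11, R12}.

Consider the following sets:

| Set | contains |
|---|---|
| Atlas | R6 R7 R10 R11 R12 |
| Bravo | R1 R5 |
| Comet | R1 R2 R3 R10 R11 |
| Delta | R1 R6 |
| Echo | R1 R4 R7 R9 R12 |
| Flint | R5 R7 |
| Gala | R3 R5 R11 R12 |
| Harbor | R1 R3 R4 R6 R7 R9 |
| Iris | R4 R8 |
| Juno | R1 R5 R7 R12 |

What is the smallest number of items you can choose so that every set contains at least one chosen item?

4

Take H = {R1, R5, R7, R8}. Each listed set contains at least one of these, so H is a hitting set of size 4.
No choice of 3 items meets every set, so 4 is the minimum.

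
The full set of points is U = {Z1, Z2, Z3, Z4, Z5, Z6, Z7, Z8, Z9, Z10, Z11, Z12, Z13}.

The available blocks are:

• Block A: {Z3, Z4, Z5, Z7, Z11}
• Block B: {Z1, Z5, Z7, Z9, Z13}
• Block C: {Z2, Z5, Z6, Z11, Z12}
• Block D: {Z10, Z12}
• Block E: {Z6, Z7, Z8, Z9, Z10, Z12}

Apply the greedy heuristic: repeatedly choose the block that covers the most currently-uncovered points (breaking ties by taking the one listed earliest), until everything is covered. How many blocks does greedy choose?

Greedy: pick E (covers 6 new) → pick A (covers 4 new) → pick B (covers 2 new) → pick C (covers 1 new). Total picks: 4.

4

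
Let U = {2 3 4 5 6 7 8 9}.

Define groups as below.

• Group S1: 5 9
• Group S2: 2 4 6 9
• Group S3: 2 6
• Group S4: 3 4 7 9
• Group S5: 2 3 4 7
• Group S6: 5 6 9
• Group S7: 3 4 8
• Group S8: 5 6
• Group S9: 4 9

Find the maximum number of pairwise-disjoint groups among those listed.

3

S1, S3, S7 are pairwise disjoint (S1={5,9}; S3={2,6}; S7={3,4,8}).
Every remaining group overlaps one of these, and no 4 of the listed groups are pairwise disjoint, so 3 is the maximum.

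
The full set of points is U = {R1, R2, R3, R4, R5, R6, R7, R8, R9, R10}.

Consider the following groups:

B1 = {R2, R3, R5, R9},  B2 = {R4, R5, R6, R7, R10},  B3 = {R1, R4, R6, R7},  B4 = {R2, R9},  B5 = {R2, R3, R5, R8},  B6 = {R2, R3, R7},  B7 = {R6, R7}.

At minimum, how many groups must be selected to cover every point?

Take {B1, B2, B3, B5}. Their union is {R1, R2, R3, R4, R5, R6, R7, R8, R9, R10}, which is all 10 points.
No 3 of the 7 groups cover everything (all 35 combinations miss at least one point), so 4 is optimal.

4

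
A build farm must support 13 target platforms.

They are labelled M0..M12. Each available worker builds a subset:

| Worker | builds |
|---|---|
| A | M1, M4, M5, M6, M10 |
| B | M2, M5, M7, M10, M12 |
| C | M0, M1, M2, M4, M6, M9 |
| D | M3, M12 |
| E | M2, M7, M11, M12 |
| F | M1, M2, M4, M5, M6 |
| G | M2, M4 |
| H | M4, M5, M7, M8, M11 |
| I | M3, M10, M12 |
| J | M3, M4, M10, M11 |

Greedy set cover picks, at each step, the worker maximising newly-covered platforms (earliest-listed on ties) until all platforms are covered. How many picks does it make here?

4

Greedy: pick C (covers 6 new) → pick B (covers 4 new) → pick H (covers 2 new) → pick D (covers 1 new). Total picks: 4.
(The true minimum cover uses only 3 workers, so greedy is not optimal here.)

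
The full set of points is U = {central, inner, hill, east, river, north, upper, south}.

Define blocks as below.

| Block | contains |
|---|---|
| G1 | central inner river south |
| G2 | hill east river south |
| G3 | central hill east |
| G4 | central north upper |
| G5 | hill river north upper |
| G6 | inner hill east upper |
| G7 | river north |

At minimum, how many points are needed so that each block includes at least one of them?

3

H = {east, river, upper} meets every block (each contains at least one member of H), and |H| = 3.
No choice of 2 points meets every block, so 3 is the minimum.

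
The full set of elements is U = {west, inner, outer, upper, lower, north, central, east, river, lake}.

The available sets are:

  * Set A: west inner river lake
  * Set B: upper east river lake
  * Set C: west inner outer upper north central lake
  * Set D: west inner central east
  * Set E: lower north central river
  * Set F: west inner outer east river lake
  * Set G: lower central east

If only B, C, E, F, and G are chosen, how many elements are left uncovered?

0

Union of B, C, E, F, G = {west, inner, outer, upper, lower, north, central, east, river, lake} — that's every element, so 0 are uncovered.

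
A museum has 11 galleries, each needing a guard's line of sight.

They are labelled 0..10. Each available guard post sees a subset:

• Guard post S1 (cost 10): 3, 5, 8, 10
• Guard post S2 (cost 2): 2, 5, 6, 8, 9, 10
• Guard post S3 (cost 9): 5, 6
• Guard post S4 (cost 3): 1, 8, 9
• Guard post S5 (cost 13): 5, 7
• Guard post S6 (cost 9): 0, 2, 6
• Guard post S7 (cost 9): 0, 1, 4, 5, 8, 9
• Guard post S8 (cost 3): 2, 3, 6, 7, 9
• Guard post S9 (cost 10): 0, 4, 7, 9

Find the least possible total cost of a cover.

14

S2, S7, S8 together cover every gallery (S2 ∪ S7 ∪ S8 = {0, 1, 2, 3, 4, 5, 6, 7, 8, 9, 10}); total cost 2 + 9 + 3 = 14.
The greedy pick S2, S8, S4, S7 costs 17; no covering selection beats 14.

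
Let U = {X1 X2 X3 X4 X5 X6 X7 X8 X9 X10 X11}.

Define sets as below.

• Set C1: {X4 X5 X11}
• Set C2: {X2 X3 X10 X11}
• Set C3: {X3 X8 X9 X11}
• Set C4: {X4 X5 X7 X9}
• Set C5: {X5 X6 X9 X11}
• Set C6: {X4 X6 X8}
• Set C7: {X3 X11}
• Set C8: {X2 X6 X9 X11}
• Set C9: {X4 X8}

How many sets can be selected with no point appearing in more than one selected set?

C6, C7 are pairwise disjoint (C6={X4,X6,X8}; C7={X3,X11}).
Every remaining set overlaps one of these, and no 3 of the listed sets are pairwise disjoint, so 2 is the maximum.

2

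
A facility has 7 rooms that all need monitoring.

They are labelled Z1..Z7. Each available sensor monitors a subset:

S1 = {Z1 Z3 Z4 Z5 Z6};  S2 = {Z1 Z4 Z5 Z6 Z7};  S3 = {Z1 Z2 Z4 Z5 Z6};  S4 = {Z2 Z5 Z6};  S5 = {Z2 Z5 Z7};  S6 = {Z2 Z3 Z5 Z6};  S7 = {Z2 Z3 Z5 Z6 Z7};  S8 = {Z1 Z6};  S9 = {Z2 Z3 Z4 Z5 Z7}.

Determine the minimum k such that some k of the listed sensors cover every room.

2

Take {S3, S7}. Their union is {Z1, Z2, Z3, Z4, Z5, Z6, Z7}, which is all 7 rooms.
No single sensor has all 7 rooms (the largest, S1, has 5), so 2 is optimal.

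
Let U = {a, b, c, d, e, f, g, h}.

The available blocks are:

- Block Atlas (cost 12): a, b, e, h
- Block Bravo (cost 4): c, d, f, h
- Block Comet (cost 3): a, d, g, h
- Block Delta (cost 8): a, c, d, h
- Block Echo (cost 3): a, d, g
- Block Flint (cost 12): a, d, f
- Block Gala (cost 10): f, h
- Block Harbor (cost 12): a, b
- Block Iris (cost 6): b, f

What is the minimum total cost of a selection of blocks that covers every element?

Atlas, Bravo, Echo together cover every element (Atlas ∪ Bravo ∪ Echo = {a, b, c, d, e, f, g, h}); total cost 12 + 4 + 3 = 19.
No covering selection has total cost below 19.

19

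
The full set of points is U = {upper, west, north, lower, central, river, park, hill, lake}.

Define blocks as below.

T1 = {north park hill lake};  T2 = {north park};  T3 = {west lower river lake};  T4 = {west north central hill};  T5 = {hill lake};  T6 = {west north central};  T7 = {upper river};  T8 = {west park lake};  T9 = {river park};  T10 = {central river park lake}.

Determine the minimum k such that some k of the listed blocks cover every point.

4

T1, T3, T4, and T7 cover everything between them: the union {upper, west, north, lower, central, river, park, hill, lake} is all of U.
No 3 of the 10 blocks cover everything (all 120 combinations miss at least one point), so 4 is optimal.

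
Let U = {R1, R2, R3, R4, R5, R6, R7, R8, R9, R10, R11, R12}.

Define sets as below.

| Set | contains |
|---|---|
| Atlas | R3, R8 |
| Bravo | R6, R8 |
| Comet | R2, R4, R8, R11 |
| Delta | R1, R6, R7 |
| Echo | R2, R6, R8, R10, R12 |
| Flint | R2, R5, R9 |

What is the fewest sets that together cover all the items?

5

Take {Atlas, Comet, Delta, Echo, Flint}. Their union is {R1, R2, R3, R4, R5, R6, R7, R8, R9, R10, R11, R12}, which is all 12 items.
Only Echo contains R10, so Echo is forced; the remaining 7 items need at least 4 more sets (each remaining set adds at most 2) — so at least 5 sets are needed, and 5 is optimal.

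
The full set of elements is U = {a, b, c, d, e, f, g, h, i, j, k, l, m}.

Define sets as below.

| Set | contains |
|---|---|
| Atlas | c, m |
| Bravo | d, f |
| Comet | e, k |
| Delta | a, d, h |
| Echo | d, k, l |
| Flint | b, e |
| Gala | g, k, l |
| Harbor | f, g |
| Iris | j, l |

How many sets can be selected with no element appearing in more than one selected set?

Atlas, Delta, Flint, Harbor, Iris are pairwise disjoint (Atlas={c,m}; Delta={a,d,h}; Flint={b,e}; Harbor={f,g}; Iris={j,l}).
Every remaining set overlaps one of these, and no 6 of the listed sets are pairwise disjoint, so 5 is the maximum.

5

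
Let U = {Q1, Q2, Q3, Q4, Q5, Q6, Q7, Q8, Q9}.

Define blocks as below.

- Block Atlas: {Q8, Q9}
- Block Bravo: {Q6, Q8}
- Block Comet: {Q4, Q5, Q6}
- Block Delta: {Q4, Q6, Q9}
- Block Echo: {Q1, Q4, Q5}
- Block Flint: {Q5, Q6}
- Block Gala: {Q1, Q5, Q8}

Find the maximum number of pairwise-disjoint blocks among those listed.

2

Delta, Gala are pairwise disjoint (Delta={Q4,Q6,Q9}; Gala={Q1,Q5,Q8}).
Every remaining block overlaps one of these, and no 3 of the listed blocks are pairwise disjoint, so 2 is the maximum.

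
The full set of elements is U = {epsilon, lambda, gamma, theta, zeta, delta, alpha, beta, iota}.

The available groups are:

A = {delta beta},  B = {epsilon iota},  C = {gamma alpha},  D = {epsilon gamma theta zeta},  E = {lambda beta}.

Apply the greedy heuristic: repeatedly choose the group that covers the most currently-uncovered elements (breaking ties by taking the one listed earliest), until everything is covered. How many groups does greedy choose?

5

Greedy: pick D (covers 4 new) → pick A (covers 2 new) → pick B (covers 1 new) → pick C (covers 1 new) → pick E (covers 1 new). Total picks: 5.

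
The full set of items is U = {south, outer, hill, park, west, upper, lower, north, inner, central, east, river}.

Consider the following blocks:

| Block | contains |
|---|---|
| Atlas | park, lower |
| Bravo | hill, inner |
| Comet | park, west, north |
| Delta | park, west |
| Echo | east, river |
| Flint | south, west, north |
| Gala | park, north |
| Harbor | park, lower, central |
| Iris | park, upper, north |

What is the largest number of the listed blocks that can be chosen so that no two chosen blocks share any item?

4

Bravo, Echo, Flint, Harbor are pairwise disjoint (Bravo={hill,inner}; Echo={east,river}; Flint={south,west,north}; Harbor={park,lower,central}).
Every remaining block overlaps one of these, and no 5 of the listed blocks are pairwise disjoint, so 4 is the maximum.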